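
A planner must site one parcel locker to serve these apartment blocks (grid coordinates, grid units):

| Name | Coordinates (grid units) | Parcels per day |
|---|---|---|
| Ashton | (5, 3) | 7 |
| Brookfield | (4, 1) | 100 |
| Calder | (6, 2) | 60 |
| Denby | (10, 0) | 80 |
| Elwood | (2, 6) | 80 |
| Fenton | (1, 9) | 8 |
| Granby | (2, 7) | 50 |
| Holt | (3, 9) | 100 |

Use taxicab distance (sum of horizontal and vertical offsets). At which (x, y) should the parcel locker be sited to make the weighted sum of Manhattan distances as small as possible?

(4, 3)

Manhattan distance separates: Σwᵢ(|x−xᵢ|+|y−yᵢ|) = Σwᵢ|x−xᵢ| + Σwᵢ|y−yᵢ|, so x and y are optimised independently as 1-D weighted medians.
Total weight W = 485; half = 242.5.
x-coordinate, sorted with cumulative weight:
  x=1 (Fenton, w=8) cum 8
  x=2 (Elwood, w=80) cum 88
  x=2 (Granby, w=50) cum 138
  x=3 (Holt, w=100) cum 238
  x=4 (Brookfield, w=100) cum 338  ← median
  x=5 (Ashton, w=7) cum 345
  x=6 (Calder, w=60) cum 405
  x=10 (Denby, w=80) cum 485
⇒ x* = 4
y-coordinate, sorted with cumulative weight:
  y=0 (Denby, w=80) cum 80
  y=1 (Brookfield, w=100) cum 180
  y=2 (Calder, w=60) cum 240
  y=3 (Ashton, w=7) cum 247  ← median
  y=6 (Elwood, w=80) cum 327
  y=7 (Granby, w=50) cum 377
  y=9 (Fenton, w=8) cum 385
  y=9 (Holt, w=100) cum 485
⇒ y* = 3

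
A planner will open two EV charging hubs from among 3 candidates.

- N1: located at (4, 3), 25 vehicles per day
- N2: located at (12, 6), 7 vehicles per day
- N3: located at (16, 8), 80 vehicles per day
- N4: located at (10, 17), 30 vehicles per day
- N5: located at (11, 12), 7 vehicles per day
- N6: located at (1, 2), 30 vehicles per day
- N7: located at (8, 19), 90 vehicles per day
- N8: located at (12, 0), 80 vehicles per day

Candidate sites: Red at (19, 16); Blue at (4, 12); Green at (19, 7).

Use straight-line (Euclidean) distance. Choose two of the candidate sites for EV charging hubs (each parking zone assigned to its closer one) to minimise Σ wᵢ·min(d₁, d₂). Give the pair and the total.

Evaluate every pair (each demand assigned to the nearer of the two):
  {Blue, Green}: total = 2641.6
  {Red, Green}: total = 3403.4
  {Red, Blue}: total = 3454.4
Best pair: {Blue, Green} with total 2641.6.

{Blue, Green}, total 2641.6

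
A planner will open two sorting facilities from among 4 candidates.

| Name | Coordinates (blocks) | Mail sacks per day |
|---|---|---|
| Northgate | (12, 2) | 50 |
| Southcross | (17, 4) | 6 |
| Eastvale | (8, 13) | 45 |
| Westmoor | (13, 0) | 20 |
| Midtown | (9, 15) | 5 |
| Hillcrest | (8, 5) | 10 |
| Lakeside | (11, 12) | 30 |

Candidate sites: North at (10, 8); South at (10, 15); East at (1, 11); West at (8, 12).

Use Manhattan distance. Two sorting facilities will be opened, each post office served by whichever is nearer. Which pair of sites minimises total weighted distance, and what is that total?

{North, West}, total 891

Evaluate every pair (each demand assigned to the nearer of the two):
  {North, West}: total = 891
  {North, South}: total = 1041
  {North, East}: total = 1241
  {South, West}: total = 1352
  {East, West}: total = 1367
  {South, East}: total = 1643
Best pair: {North, West} with total 891.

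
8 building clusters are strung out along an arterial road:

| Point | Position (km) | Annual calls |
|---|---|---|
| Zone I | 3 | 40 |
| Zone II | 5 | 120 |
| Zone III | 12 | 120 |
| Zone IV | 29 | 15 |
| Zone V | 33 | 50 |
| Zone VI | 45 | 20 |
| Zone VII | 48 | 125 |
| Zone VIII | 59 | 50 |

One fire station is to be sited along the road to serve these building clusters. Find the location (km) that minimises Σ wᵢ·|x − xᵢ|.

x = 12

For a sum of weighted absolute distances on a line, the optimum is the weighted median (not the mean). Total weight W = 540; half-weight = 270.
Sort by position and accumulate weight:
  km 3 (Zone I, w=40) → cum 40
  km 5 (Zone II, w=120) → cum 160
  km 12 (Zone III, w=120) → cum 280  ≥ 270 → median here
  km 29 (Zone IV, w=15) → cum 295
  km 33 (Zone V, w=50) → cum 345
  km 45 (Zone VI, w=20) → cum 365
  km 48 (Zone VII, w=125) → cum 490
  km 59 (Zone VIII, w=50) → cum 540
Optimal location: km 12.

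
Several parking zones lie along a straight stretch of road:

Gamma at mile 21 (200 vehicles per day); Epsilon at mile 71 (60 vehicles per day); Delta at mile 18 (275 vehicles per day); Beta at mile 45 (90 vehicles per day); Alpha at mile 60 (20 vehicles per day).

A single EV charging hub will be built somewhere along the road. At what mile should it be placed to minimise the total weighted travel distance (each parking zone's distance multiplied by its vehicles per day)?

For a sum of weighted absolute distances on a line, the optimum is the weighted median (not the mean). Total weight W = 645; half-weight = 322.5.
Sort by position and accumulate weight:
  mile 18 (Delta, w=275) → cum 275
  mile 21 (Gamma, w=200) → cum 475  ≥ 322.5 → median here
  mile 45 (Beta, w=90) → cum 565
  mile 60 (Alpha, w=20) → cum 585
  mile 71 (Epsilon, w=60) → cum 645
Optimal location: mile 21.

x = 21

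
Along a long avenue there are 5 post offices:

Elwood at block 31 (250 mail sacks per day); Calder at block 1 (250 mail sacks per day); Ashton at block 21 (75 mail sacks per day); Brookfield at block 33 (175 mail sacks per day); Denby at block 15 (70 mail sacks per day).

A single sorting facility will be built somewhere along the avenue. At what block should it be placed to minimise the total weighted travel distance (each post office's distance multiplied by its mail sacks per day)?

x = 31

For a sum of weighted absolute distances on a line, the optimum is the weighted median (not the mean). Total weight W = 820; half-weight = 410.
Sort by position and accumulate weight:
  block 1 (Calder, w=250) → cum 250
  block 15 (Denby, w=70) → cum 320
  block 21 (Ashton, w=75) → cum 395
  block 31 (Elwood, w=250) → cum 645  ≥ 410 → median here
  block 33 (Brookfield, w=175) → cum 820
Optimal location: block 31.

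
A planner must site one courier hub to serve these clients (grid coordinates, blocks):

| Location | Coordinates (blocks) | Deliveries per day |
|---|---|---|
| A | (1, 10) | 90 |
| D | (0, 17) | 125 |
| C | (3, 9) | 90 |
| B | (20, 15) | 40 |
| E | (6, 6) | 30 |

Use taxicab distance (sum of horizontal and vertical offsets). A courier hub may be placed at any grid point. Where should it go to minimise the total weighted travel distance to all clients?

(1, 10)

Manhattan distance separates: Σwᵢ(|x−xᵢ|+|y−yᵢ|) = Σwᵢ|x−xᵢ| + Σwᵢ|y−yᵢ|, so x and y are optimised independently as 1-D weighted medians.
Total weight W = 375; half = 187.5.
x-coordinate, sorted with cumulative weight:
  x=0 (D, w=125) cum 125
  x=1 (A, w=90) cum 215  ← median
  x=3 (C, w=90) cum 305
  x=6 (E, w=30) cum 335
  x=20 (B, w=40) cum 375
⇒ x* = 1
y-coordinate, sorted with cumulative weight:
  y=6 (E, w=30) cum 30
  y=9 (C, w=90) cum 120
  y=10 (A, w=90) cum 210  ← median
  y=15 (B, w=40) cum 250
  y=17 (D, w=125) cum 375
⇒ y* = 10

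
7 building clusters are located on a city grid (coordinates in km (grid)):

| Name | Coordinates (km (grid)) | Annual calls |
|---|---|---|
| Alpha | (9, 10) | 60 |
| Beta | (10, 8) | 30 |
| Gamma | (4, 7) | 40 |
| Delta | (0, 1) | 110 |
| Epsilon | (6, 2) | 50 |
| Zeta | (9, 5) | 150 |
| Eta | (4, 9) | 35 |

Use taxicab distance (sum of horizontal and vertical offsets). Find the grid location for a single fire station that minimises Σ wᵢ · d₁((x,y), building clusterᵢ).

(9, 5)

Manhattan distance separates: Σwᵢ(|x−xᵢ|+|y−yᵢ|) = Σwᵢ|x−xᵢ| + Σwᵢ|y−yᵢ|, so x and y are optimised independently as 1-D weighted medians.
Total weight W = 475; half = 237.5.
x-coordinate, sorted with cumulative weight:
  x=0 (Delta, w=110) cum 110
  x=4 (Gamma, w=40) cum 150
  x=4 (Eta, w=35) cum 185
  x=6 (Epsilon, w=50) cum 235
  x=9 (Alpha, w=60) cum 295  ← median
  x=9 (Zeta, w=150) cum 445
  x=10 (Beta, w=30) cum 475
⇒ x* = 9
y-coordinate, sorted with cumulative weight:
  y=1 (Delta, w=110) cum 110
  y=2 (Epsilon, w=50) cum 160
  y=5 (Zeta, w=150) cum 310  ← median
  y=7 (Gamma, w=40) cum 350
  y=8 (Beta, w=30) cum 380
  y=9 (Eta, w=35) cum 415
  y=10 (Alpha, w=60) cum 475
⇒ y* = 5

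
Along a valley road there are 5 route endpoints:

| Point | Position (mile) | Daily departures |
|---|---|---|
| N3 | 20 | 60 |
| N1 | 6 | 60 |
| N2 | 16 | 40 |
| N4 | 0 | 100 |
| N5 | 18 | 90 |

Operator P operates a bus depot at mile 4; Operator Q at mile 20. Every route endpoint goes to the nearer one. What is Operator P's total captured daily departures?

160

The indifferent point is the midpoint (4+20)/2 = 12; route endpoints left of it (closer to Operator P at 4) go to Operator P, those right go to Operator Q.
  N4 at 0 (w=100) → Operator P
  N1 at 6 (w=60) → Operator P
  N2 at 16 (w=40) → Operator Q
  N5 at 18 (w=90) → Operator Q
  N3 at 20 (w=60) → Operator Q
Operator P captures 160; Operator Q captures 190.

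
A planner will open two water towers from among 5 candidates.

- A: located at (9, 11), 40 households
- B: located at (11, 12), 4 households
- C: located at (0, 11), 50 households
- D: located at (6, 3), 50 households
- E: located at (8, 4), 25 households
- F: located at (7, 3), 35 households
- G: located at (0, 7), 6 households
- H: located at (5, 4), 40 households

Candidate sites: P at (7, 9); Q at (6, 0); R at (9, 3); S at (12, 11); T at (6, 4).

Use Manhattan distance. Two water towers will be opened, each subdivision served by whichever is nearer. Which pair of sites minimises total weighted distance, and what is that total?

{P, T}, total 902

Evaluate every pair (each demand assigned to the nearer of the two):
  {P, T}: total = 902
  {S, T}: total = 992
  {P, R}: total = 1162
  {R, S}: total = 1276
  {R, T}: total = 1278
  {P, Q}: total = 1332
  {Q, T}: total = 1366
  {Q, S}: total = 1446
  {P, S}: total = 1622
  {Q, R}: total = 1762
Best pair: {P, T} with total 902.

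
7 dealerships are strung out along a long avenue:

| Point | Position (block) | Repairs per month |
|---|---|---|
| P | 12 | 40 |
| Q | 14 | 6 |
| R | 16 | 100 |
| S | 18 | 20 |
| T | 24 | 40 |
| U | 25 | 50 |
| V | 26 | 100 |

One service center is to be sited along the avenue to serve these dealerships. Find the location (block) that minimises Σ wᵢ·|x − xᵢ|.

For a sum of weighted absolute distances on a line, the optimum is the weighted median (not the mean). Total weight W = 356; half-weight = 178.
Sort by position and accumulate weight:
  block 12 (P, w=40) → cum 40
  block 14 (Q, w=6) → cum 46
  block 16 (R, w=100) → cum 146
  block 18 (S, w=20) → cum 166
  block 24 (T, w=40) → cum 206  ≥ 178 → median here
  block 25 (U, w=50) → cum 256
  block 26 (V, w=100) → cum 356
Optimal location: block 24.

x = 24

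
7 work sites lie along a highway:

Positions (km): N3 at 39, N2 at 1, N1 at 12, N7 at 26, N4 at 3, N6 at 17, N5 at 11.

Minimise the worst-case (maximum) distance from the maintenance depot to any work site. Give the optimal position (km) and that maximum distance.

The 1-center on a line is the midpoint of the two extreme points: leftmost at 1, rightmost at 39.
Optimal location = (1 + 39)/2 = 20; maximum distance = (39 − 1)/2 = 19.

location 20, max distance 19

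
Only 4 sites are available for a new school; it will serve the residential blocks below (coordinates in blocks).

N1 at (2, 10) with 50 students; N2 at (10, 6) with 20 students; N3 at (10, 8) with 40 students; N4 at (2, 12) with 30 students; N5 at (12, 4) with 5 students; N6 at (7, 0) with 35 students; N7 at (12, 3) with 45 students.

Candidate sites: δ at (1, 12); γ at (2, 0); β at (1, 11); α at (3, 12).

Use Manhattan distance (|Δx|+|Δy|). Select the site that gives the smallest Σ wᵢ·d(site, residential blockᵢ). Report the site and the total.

Total weighted distance at each candidate:
  δ (1, 12): total = 2625
  γ (2, 0): total = 2610
  β (1, 11): total = 2460
  α (3, 12): total = 2335
Minimum is at α with total 2335 blocks.

α, total 2335 blocks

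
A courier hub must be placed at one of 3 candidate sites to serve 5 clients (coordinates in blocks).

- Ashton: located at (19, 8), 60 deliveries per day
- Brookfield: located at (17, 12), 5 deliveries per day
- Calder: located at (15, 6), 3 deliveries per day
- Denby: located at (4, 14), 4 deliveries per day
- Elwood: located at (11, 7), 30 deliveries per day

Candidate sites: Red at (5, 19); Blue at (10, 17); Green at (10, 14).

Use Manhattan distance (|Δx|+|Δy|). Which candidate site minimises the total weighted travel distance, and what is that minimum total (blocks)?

Green, total 1248 blocks

Total weighted distance at each candidate:
  Red (5, 19): total = 2228
  Blue (10, 17): total = 1554
  Green (10, 14): total = 1248
Minimum is at Green with total 1248 blocks.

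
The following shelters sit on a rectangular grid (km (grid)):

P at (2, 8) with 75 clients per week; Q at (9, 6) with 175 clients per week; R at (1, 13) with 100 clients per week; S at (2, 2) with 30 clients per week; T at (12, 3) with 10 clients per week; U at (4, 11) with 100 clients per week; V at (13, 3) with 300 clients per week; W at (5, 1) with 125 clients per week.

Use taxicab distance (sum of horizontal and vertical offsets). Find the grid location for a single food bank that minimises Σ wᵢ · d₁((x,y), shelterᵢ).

(9, 3)

Manhattan distance separates: Σwᵢ(|x−xᵢ|+|y−yᵢ|) = Σwᵢ|x−xᵢ| + Σwᵢ|y−yᵢ|, so x and y are optimised independently as 1-D weighted medians.
Total weight W = 915; half = 457.5.
x-coordinate, sorted with cumulative weight:
  x=1 (R, w=100) cum 100
  x=2 (P, w=75) cum 175
  x=2 (S, w=30) cum 205
  x=4 (U, w=100) cum 305
  x=5 (W, w=125) cum 430
  x=9 (Q, w=175) cum 605  ← median
  x=12 (T, w=10) cum 615
  x=13 (V, w=300) cum 915
⇒ x* = 9
y-coordinate, sorted with cumulative weight:
  y=1 (W, w=125) cum 125
  y=2 (S, w=30) cum 155
  y=3 (T, w=10) cum 165
  y=3 (V, w=300) cum 465  ← median
  y=6 (Q, w=175) cum 640
  y=8 (P, w=75) cum 715
  y=11 (U, w=100) cum 815
  y=13 (R, w=100) cum 915
⇒ y* = 3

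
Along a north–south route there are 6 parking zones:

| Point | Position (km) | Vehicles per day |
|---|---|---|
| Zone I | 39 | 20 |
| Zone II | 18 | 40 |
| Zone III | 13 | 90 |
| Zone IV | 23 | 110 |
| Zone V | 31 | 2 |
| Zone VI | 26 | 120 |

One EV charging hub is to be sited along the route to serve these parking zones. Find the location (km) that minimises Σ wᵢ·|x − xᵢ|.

x = 23

For a sum of weighted absolute distances on a line, the optimum is the weighted median (not the mean). Total weight W = 382; half-weight = 191.
Sort by position and accumulate weight:
  km 13 (Zone III, w=90) → cum 90
  km 18 (Zone II, w=40) → cum 130
  km 23 (Zone IV, w=110) → cum 240  ≥ 191 → median here
  km 26 (Zone VI, w=120) → cum 360
  km 31 (Zone V, w=2) → cum 362
  km 39 (Zone I, w=20) → cum 382
Optimal location: km 23.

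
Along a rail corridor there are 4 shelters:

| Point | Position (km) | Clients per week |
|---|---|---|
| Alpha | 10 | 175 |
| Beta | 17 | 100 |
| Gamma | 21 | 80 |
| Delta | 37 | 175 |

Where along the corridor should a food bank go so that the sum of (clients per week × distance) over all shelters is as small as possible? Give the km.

x = 17

For a sum of weighted absolute distances on a line, the optimum is the weighted median (not the mean). Total weight W = 530; half-weight = 265.
Sort by position and accumulate weight:
  km 10 (Alpha, w=175) → cum 175
  km 17 (Beta, w=100) → cum 275  ≥ 265 → median here
  km 21 (Gamma, w=80) → cum 355
  km 37 (Delta, w=175) → cum 530
Optimal location: km 17.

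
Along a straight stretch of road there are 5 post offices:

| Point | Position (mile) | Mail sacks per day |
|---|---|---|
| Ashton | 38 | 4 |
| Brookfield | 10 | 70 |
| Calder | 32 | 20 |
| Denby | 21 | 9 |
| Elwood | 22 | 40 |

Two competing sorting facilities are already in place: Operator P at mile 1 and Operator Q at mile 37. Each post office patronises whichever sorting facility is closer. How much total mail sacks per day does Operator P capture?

70

The indifferent point is the midpoint (1+37)/2 = 19; post offices left of it (closer to Operator P at 1) go to Operator P, those right go to Operator Q.
  Brookfield at 10 (w=70) → Operator P
  Denby at 21 (w=9) → Operator Q
  Elwood at 22 (w=40) → Operator Q
  Calder at 32 (w=20) → Operator Q
  Ashton at 38 (w=4) → Operator Q
Operator P captures 70; Operator Q captures 73.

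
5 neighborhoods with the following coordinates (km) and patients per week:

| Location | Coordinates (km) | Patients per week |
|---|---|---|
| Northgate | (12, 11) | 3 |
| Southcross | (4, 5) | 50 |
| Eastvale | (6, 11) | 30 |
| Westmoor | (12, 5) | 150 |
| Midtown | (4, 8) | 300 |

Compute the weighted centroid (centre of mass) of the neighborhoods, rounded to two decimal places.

(6.41, 7.06)

The minimiser of Σwᵢ‖p−pᵢ‖² is the weighted centroid p* = (Σwᵢpᵢ)/(Σwᵢ).
Σwᵢ = 533.
Σwᵢxᵢ = 3·12 + 50·4 + 30·6 + 150·12 + 300·4 = 3416.
Σwᵢyᵢ = 3·11 + 50·5 + 30·11 + 150·5 + 300·8 = 3763.
x* = 3416/533 = 6.41, y* = 3763/533 = 7.06.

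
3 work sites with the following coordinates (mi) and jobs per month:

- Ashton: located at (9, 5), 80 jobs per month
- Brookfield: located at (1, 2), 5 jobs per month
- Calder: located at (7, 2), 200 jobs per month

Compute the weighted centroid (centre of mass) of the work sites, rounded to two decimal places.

The minimiser of Σwᵢ‖p−pᵢ‖² is the weighted centroid p* = (Σwᵢpᵢ)/(Σwᵢ).
Σwᵢ = 285.
Σwᵢxᵢ = 80·9 + 5·1 + 200·7 = 2125.
Σwᵢyᵢ = 80·5 + 5·2 + 200·2 = 810.
x* = 2125/285 = 7.46, y* = 810/285 = 2.84.

(7.46, 2.84)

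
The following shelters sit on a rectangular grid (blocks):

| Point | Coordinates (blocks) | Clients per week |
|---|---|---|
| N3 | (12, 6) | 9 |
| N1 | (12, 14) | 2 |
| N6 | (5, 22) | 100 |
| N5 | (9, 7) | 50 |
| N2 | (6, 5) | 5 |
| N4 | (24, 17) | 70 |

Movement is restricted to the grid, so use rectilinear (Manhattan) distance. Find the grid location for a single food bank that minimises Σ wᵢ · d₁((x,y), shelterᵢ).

Manhattan distance separates: Σwᵢ(|x−xᵢ|+|y−yᵢ|) = Σwᵢ|x−xᵢ| + Σwᵢ|y−yᵢ|, so x and y are optimised independently as 1-D weighted medians.
Total weight W = 236; half = 118.
x-coordinate, sorted with cumulative weight:
  x=5 (N6, w=100) cum 100
  x=6 (N2, w=5) cum 105
  x=9 (N5, w=50) cum 155  ← median
  x=12 (N3, w=9) cum 164
  x=12 (N1, w=2) cum 166
  x=24 (N4, w=70) cum 236
⇒ x* = 9
y-coordinate, sorted with cumulative weight:
  y=5 (N2, w=5) cum 5
  y=6 (N3, w=9) cum 14
  y=7 (N5, w=50) cum 64
  y=14 (N1, w=2) cum 66
  y=17 (N4, w=70) cum 136  ← median
  y=22 (N6, w=100) cum 236
⇒ y* = 17

(9, 17)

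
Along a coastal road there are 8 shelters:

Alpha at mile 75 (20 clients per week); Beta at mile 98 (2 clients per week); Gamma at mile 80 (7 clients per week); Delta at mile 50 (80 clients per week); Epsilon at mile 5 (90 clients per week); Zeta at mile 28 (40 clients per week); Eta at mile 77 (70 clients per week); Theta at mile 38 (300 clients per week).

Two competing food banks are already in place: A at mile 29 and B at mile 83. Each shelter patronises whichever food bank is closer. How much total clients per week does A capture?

510

The indifferent point is the midpoint (29+83)/2 = 56; shelters left of it (closer to A at 29) go to A, those right go to B.
  Epsilon at 5 (w=90) → A
  Zeta at 28 (w=40) → A
  Theta at 38 (w=300) → A
  Delta at 50 (w=80) → A
  Alpha at 75 (w=20) → B
  Eta at 77 (w=70) → B
  Gamma at 80 (w=7) → B
  Beta at 98 (w=2) → B
A captures 510; B captures 99.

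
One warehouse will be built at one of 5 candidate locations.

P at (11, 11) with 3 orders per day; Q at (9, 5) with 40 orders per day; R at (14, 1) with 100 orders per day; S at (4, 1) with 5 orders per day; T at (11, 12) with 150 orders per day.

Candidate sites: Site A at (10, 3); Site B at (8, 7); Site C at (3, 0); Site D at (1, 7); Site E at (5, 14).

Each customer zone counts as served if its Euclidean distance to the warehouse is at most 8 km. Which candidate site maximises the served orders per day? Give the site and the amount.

Site B, covering 198

Coverage radius r = 8 km; a point is covered iff (Δx)²+(Δy)² ≤ 8² = 64.
  Site A (10, 3): covers {Q, R, S} → 145
  Site B (8, 7): covers {P, Q, S, T} → 198
  Site C (3, 0): covers {Q, S} → 45
  Site D (1, 7): covers {S} → 5
  Site E (5, 14): covers {P, T} → 153
Maximum coverage at Site B: 198 orders per day.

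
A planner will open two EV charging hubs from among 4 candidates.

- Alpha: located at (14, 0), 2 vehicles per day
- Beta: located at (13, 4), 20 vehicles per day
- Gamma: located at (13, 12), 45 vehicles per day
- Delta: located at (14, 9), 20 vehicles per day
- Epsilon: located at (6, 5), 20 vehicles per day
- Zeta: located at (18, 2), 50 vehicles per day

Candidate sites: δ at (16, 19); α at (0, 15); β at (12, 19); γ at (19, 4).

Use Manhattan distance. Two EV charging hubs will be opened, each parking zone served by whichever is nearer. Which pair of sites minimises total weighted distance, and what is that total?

Evaluate every pair (each demand assigned to the nearer of the two):
  {β, γ}: total = 1128
  {δ, γ}: total = 1218
  {α, γ}: total = 1398
  {δ, β}: total = 2312
  {δ, α}: total = 2362
  {α, β}: total = 2432
Best pair: {β, γ} with total 1128.

{β, γ}, total 1128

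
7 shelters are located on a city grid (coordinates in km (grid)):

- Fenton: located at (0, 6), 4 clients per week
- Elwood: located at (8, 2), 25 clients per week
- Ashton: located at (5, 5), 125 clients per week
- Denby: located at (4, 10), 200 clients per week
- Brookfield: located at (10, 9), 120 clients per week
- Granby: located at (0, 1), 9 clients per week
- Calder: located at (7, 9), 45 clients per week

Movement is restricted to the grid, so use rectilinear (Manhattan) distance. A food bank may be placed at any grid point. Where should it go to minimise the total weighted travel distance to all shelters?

(5, 9)

Manhattan distance separates: Σwᵢ(|x−xᵢ|+|y−yᵢ|) = Σwᵢ|x−xᵢ| + Σwᵢ|y−yᵢ|, so x and y are optimised independently as 1-D weighted medians.
Total weight W = 528; half = 264.
x-coordinate, sorted with cumulative weight:
  x=0 (Fenton, w=4) cum 4
  x=0 (Granby, w=9) cum 13
  x=4 (Denby, w=200) cum 213
  x=5 (Ashton, w=125) cum 338  ← median
  x=7 (Calder, w=45) cum 383
  x=8 (Elwood, w=25) cum 408
  x=10 (Brookfield, w=120) cum 528
⇒ x* = 5
y-coordinate, sorted with cumulative weight:
  y=1 (Granby, w=9) cum 9
  y=2 (Elwood, w=25) cum 34
  y=5 (Ashton, w=125) cum 159
  y=6 (Fenton, w=4) cum 163
  y=9 (Brookfield, w=120) cum 283  ← median
  y=9 (Calder, w=45) cum 328
  y=10 (Denby, w=200) cum 528
⇒ y* = 9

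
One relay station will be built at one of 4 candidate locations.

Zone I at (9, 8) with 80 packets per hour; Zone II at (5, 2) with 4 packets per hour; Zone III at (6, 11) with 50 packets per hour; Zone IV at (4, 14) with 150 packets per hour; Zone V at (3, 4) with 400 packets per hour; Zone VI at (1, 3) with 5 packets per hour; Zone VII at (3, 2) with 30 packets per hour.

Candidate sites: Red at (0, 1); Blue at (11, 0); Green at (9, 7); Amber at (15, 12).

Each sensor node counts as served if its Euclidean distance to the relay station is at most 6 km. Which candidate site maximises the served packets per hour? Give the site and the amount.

Red, covering 439

Coverage radius r = 6 km; a point is covered iff (Δx)²+(Δy)² ≤ 6² = 36.
  Red (0, 1): covers {Zone II, Zone V, Zone VI, Zone VII} → 439
  Blue (11, 0): covers {none} → 0
  Green (9, 7): covers {Zone I, Zone III} → 130
  Amber (15, 12): covers {none} → 0
Maximum coverage at Red: 439 packets per hour.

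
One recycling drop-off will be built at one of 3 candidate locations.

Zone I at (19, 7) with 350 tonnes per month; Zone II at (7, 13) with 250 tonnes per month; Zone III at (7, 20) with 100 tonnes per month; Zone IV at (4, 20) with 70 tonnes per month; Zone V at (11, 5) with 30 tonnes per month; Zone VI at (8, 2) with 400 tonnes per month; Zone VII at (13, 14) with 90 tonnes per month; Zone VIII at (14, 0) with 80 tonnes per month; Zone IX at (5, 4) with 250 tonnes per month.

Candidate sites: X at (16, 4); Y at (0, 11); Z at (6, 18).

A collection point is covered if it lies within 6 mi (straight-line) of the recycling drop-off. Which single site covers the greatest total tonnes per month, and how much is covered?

Coverage radius r = 6 mi; a point is covered iff (Δx)²+(Δy)² ≤ 6² = 36.
  X (16, 4): covers {Zone I, Zone V, Zone VIII} → 460
  Y (0, 11): covers {none} → 0
  Z (6, 18): covers {Zone II, Zone III, Zone IV} → 420
Maximum coverage at X: 460 tonnes per month.

X, covering 460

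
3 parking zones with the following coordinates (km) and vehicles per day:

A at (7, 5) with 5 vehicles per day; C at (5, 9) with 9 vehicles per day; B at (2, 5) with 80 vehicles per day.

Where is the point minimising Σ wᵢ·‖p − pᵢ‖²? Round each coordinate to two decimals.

The minimiser of Σwᵢ‖p−pᵢ‖² is the weighted centroid p* = (Σwᵢpᵢ)/(Σwᵢ).
Σwᵢ = 94.
Σwᵢxᵢ = 5·7 + 9·5 + 80·2 = 240.
Σwᵢyᵢ = 5·5 + 9·9 + 80·5 = 506.
x* = 240/94 = 2.55, y* = 506/94 = 5.38.

(2.55, 5.38)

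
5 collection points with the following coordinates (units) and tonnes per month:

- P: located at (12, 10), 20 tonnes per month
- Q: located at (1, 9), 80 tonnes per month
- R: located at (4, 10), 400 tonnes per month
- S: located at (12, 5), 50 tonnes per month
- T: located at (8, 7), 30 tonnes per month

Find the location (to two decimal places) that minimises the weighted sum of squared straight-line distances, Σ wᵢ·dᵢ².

The minimiser of Σwᵢ‖p−pᵢ‖² is the weighted centroid p* = (Σwᵢpᵢ)/(Σwᵢ).
Σwᵢ = 580.
Σwᵢxᵢ = 20·12 + 80·1 + 400·4 + 50·12 + 30·8 = 2760.
Σwᵢyᵢ = 20·10 + 80·9 + 400·10 + 50·5 + 30·7 = 5380.
x* = 2760/580 = 4.76, y* = 5380/580 = 9.28.

(4.76, 9.28)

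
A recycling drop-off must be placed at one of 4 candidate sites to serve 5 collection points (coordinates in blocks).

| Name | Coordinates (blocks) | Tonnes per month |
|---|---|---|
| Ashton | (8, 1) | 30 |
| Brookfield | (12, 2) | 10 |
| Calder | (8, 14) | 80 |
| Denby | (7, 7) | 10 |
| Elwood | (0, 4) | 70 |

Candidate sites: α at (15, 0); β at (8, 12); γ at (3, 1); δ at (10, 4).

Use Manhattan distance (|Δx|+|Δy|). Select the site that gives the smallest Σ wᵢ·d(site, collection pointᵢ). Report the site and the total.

β, total 1810 blocks

Total weighted distance at each candidate:
  α (15, 0): total = 3450
  β (8, 12): total = 1810
  γ (3, 1): total = 2210
  δ (10, 4): total = 1910
Minimum is at β with total 1810 blocks.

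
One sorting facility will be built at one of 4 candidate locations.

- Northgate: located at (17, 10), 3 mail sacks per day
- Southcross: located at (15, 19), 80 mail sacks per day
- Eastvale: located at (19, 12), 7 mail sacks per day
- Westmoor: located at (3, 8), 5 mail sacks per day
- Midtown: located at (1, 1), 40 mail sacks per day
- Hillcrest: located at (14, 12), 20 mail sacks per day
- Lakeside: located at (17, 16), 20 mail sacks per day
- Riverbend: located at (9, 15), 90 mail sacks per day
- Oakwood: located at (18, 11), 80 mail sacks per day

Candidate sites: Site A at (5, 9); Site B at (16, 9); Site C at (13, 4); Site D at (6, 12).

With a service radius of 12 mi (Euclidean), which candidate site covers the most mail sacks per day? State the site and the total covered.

Coverage radius r = 12 mi; a point is covered iff (Δx)²+(Δy)² ≤ 12² = 144.
  Site A (5, 9): covers {Westmoor, Midtown, Hillcrest, Riverbend} → 155
  Site B (16, 9): covers {Northgate, Southcross, Eastvale, Hillcrest, Lakeside, Riverbend, Oakwood} → 300
  Site C (13, 4): covers {Northgate, Eastvale, Westmoor, Hillcrest, Riverbend, Oakwood} → 205
  Site D (6, 12): covers {Northgate, Southcross, Westmoor, Hillcrest, Lakeside, Riverbend} → 218
Maximum coverage at Site B: 300 mail sacks per day.

Site B, covering 300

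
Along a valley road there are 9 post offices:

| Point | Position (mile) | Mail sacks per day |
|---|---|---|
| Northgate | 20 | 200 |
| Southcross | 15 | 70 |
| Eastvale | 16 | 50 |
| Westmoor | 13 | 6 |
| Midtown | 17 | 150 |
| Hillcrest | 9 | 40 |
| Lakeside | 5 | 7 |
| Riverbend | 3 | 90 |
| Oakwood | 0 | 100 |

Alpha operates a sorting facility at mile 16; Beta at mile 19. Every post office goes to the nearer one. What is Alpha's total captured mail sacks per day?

The indifferent point is the midpoint (16+19)/2 = 17.5; post offices left of it (closer to Alpha at 16) go to Alpha, those right go to Beta.
  Oakwood at 0 (w=100) → Alpha
  Riverbend at 3 (w=90) → Alpha
  Lakeside at 5 (w=7) → Alpha
  Hillcrest at 9 (w=40) → Alpha
  Westmoor at 13 (w=6) → Alpha
  Southcross at 15 (w=70) → Alpha
  Eastvale at 16 (w=50) → Alpha
  Midtown at 17 (w=150) → Alpha
  Northgate at 20 (w=200) → Beta
Alpha captures 513; Beta captures 200.

513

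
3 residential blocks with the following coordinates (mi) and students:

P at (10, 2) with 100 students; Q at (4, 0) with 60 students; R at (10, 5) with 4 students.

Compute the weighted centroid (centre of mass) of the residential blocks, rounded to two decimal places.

(7.80, 1.34)

The minimiser of Σwᵢ‖p−pᵢ‖² is the weighted centroid p* = (Σwᵢpᵢ)/(Σwᵢ).
Σwᵢ = 164.
Σwᵢxᵢ = 100·10 + 60·4 + 4·10 = 1280.
Σwᵢyᵢ = 100·2 + 60·0 + 4·5 = 220.
x* = 1280/164 = 7.80, y* = 220/164 = 1.34.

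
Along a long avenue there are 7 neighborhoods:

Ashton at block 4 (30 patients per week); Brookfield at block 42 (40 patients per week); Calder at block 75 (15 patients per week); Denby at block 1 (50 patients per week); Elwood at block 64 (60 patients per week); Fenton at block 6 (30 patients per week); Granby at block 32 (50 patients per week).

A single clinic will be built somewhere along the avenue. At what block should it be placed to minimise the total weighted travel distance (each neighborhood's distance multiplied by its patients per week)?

For a sum of weighted absolute distances on a line, the optimum is the weighted median (not the mean). Total weight W = 275; half-weight = 137.5.
Sort by position and accumulate weight:
  block 1 (Denby, w=50) → cum 50
  block 4 (Ashton, w=30) → cum 80
  block 6 (Fenton, w=30) → cum 110
  block 32 (Granby, w=50) → cum 160  ≥ 137.5 → median here
  block 42 (Brookfield, w=40) → cum 200
  block 64 (Elwood, w=60) → cum 260
  block 75 (Calder, w=15) → cum 275
Optimal location: block 32.

x = 32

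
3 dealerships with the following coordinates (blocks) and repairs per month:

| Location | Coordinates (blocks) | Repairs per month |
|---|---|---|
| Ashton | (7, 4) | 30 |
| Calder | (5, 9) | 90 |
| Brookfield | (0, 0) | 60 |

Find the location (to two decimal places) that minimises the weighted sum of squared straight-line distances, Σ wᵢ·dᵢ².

The minimiser of Σwᵢ‖p−pᵢ‖² is the weighted centroid p* = (Σwᵢpᵢ)/(Σwᵢ).
Σwᵢ = 180.
Σwᵢxᵢ = 30·7 + 90·5 + 60·0 = 660.
Σwᵢyᵢ = 30·4 + 90·9 + 60·0 = 930.
x* = 660/180 = 3.67, y* = 930/180 = 5.17.

(3.67, 5.17)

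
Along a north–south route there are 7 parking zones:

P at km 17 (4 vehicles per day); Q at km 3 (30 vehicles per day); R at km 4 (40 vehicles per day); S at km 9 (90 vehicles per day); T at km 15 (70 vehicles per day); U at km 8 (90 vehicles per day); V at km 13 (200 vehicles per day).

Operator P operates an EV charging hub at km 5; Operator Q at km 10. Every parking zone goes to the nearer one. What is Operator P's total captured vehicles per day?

The indifferent point is the midpoint (5+10)/2 = 7.5; parking zones left of it (closer to Operator P at 5) go to Operator P, those right go to Operator Q.
  Q at 3 (w=30) → Operator P
  R at 4 (w=40) → Operator P
  U at 8 (w=90) → Operator Q
  S at 9 (w=90) → Operator Q
  V at 13 (w=200) → Operator Q
  T at 15 (w=70) → Operator Q
  P at 17 (w=4) → Operator Q
Operator P captures 70; Operator Q captures 454.

70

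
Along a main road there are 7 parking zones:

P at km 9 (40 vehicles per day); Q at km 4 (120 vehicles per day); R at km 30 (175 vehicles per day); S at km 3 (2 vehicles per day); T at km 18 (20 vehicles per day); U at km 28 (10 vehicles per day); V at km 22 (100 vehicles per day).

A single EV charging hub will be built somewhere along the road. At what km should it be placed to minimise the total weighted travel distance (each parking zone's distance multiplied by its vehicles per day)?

x = 22

For a sum of weighted absolute distances on a line, the optimum is the weighted median (not the mean). Total weight W = 467; half-weight = 233.5.
Sort by position and accumulate weight:
  km 3 (S, w=2) → cum 2
  km 4 (Q, w=120) → cum 122
  km 9 (P, w=40) → cum 162
  km 18 (T, w=20) → cum 182
  km 22 (V, w=100) → cum 282  ≥ 233.5 → median here
  km 28 (U, w=10) → cum 292
  km 30 (R, w=175) → cum 467
Optimal location: km 22.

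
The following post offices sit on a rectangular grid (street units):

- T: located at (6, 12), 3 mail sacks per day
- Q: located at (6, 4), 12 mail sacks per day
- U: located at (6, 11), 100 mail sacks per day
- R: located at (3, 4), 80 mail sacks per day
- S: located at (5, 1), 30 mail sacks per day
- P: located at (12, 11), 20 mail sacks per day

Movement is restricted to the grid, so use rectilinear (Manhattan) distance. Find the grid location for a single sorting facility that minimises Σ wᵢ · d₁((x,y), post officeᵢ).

(6, 11)

Manhattan distance separates: Σwᵢ(|x−xᵢ|+|y−yᵢ|) = Σwᵢ|x−xᵢ| + Σwᵢ|y−yᵢ|, so x and y are optimised independently as 1-D weighted medians.
Total weight W = 245; half = 122.5.
x-coordinate, sorted with cumulative weight:
  x=3 (R, w=80) cum 80
  x=5 (S, w=30) cum 110
  x=6 (T, w=3) cum 113
  x=6 (Q, w=12) cum 125  ← median
  x=6 (U, w=100) cum 225
  x=12 (P, w=20) cum 245
⇒ x* = 6
y-coordinate, sorted with cumulative weight:
  y=1 (S, w=30) cum 30
  y=4 (Q, w=12) cum 42
  y=4 (R, w=80) cum 122
  y=11 (U, w=100) cum 222  ← median
  y=11 (P, w=20) cum 242
  y=12 (T, w=3) cum 245
⇒ y* = 11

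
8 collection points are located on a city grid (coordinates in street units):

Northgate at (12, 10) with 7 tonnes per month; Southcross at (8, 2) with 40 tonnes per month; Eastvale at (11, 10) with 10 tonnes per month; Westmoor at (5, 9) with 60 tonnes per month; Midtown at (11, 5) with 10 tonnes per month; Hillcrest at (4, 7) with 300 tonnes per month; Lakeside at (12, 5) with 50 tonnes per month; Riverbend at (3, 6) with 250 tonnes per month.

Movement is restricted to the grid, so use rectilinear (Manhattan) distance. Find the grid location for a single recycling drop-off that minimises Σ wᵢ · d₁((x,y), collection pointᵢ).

Manhattan distance separates: Σwᵢ(|x−xᵢ|+|y−yᵢ|) = Σwᵢ|x−xᵢ| + Σwᵢ|y−yᵢ|, so x and y are optimised independently as 1-D weighted medians.
Total weight W = 727; half = 363.5.
x-coordinate, sorted with cumulative weight:
  x=3 (Riverbend, w=250) cum 250
  x=4 (Hillcrest, w=300) cum 550  ← median
  x=5 (Westmoor, w=60) cum 610
  x=8 (Southcross, w=40) cum 650
  x=11 (Eastvale, w=10) cum 660
  x=11 (Midtown, w=10) cum 670
  x=12 (Northgate, w=7) cum 677
  x=12 (Lakeside, w=50) cum 727
⇒ x* = 4
y-coordinate, sorted with cumulative weight:
  y=2 (Southcross, w=40) cum 40
  y=5 (Midtown, w=10) cum 50
  y=5 (Lakeside, w=50) cum 100
  y=6 (Riverbend, w=250) cum 350
  y=7 (Hillcrest, w=300) cum 650  ← median
  y=9 (Westmoor, w=60) cum 710
  y=10 (Northgate, w=7) cum 717
  y=10 (Eastvale, w=10) cum 727
⇒ y* = 7

(4, 7)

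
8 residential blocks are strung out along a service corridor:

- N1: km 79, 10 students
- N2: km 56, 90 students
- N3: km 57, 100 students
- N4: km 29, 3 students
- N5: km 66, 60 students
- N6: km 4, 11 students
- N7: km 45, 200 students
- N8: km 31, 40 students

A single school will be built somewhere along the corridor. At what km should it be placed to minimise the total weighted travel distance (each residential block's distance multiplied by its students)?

x = 56

For a sum of weighted absolute distances on a line, the optimum is the weighted median (not the mean). Total weight W = 514; half-weight = 257.
Sort by position and accumulate weight:
  km 4 (N6, w=11) → cum 11
  km 29 (N4, w=3) → cum 14
  km 31 (N8, w=40) → cum 54
  km 45 (N7, w=200) → cum 254
  km 56 (N2, w=90) → cum 344  ≥ 257 → median here
  km 57 (N3, w=100) → cum 444
  km 66 (N5, w=60) → cum 504
  km 79 (N1, w=10) → cum 514
Optimal location: km 56.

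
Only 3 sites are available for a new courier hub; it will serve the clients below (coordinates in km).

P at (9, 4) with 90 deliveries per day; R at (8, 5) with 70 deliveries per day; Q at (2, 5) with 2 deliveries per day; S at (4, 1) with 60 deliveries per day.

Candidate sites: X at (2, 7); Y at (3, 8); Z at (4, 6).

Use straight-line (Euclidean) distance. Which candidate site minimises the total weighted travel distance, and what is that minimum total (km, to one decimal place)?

Z, total 1077.8 km

Total weighted distance at each candidate:
  X (2, 7): total = 1511.6
  Y (3, 8): total = 1487.8
  Z (4, 6): total = 1077.8
Minimum is at Z with total 1077.8 km.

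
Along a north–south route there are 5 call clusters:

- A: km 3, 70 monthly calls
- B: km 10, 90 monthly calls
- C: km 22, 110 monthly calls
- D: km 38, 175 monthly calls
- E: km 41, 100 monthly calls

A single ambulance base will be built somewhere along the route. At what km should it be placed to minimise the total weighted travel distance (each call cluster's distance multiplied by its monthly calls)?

x = 38

For a sum of weighted absolute distances on a line, the optimum is the weighted median (not the mean). Total weight W = 545; half-weight = 272.5.
Sort by position and accumulate weight:
  km 3 (A, w=70) → cum 70
  km 10 (B, w=90) → cum 160
  km 22 (C, w=110) → cum 270
  km 38 (D, w=175) → cum 445  ≥ 272.5 → median here
  km 41 (E, w=100) → cum 545
Optimal location: km 38.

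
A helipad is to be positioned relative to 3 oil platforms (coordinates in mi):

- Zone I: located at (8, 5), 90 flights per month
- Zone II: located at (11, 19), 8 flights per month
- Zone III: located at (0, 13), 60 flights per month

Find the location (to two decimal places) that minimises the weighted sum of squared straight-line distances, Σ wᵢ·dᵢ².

(5.11, 8.75)

The minimiser of Σwᵢ‖p−pᵢ‖² is the weighted centroid p* = (Σwᵢpᵢ)/(Σwᵢ).
Σwᵢ = 158.
Σwᵢxᵢ = 90·8 + 8·11 + 60·0 = 808.
Σwᵢyᵢ = 90·5 + 8·19 + 60·13 = 1382.
x* = 808/158 = 5.11, y* = 1382/158 = 8.75.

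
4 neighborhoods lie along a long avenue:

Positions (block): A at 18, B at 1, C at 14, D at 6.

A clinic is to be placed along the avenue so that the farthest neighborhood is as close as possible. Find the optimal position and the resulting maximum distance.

The 1-center on a line is the midpoint of the two extreme points: leftmost at 1, rightmost at 18.
Optimal location = (1 + 18)/2 = 9.5; maximum distance = (18 − 1)/2 = 8.5.

location 9.5, max distance 8.5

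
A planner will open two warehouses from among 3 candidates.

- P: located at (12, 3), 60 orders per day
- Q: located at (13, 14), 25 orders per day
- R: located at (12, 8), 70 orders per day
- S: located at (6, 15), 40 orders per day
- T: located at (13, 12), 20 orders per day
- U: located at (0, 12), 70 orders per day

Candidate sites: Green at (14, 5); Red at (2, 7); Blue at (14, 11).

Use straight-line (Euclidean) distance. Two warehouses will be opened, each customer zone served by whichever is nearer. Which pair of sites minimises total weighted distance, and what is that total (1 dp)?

Evaluate every pair (each demand assigned to the nearer of the two):
  {Green, Red}: total = 1524.6
  {Red, Blue}: total = 1589.2
  {Green, Blue}: total = 1869.7
Best pair: {Green, Red} with total 1524.6.

{Green, Red}, total 1524.6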